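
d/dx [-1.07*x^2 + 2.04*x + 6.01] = 2.04 - 2.14*x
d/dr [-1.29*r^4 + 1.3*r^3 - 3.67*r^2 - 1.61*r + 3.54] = -5.16*r^3 + 3.9*r^2 - 7.34*r - 1.61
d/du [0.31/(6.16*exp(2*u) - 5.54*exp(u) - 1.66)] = (1.7174 - 3.8192*exp(u))*exp(u)/(-6.16*exp(2*u) + 5.54*exp(u) + 1.66)^2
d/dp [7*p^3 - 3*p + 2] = 21*p^2 - 3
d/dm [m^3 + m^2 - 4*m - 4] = 3*m^2 + 2*m - 4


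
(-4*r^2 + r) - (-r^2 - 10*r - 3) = -3*r^2 + 11*r + 3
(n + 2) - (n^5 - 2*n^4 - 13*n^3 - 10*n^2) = -n^5 + 2*n^4 + 13*n^3 + 10*n^2 + n + 2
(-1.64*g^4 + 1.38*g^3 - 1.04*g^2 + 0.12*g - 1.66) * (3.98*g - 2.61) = -6.5272*g^5 + 9.7728*g^4 - 7.741*g^3 + 3.192*g^2 - 6.92*g + 4.3326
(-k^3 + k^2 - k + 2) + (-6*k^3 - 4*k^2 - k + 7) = -7*k^3 - 3*k^2 - 2*k + 9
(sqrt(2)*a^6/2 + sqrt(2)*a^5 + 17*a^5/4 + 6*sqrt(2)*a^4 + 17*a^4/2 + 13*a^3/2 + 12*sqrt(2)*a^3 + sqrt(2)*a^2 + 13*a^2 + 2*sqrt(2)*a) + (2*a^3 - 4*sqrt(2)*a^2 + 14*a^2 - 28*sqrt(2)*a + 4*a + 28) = sqrt(2)*a^6/2 + sqrt(2)*a^5 + 17*a^5/4 + 6*sqrt(2)*a^4 + 17*a^4/2 + 17*a^3/2 + 12*sqrt(2)*a^3 - 3*sqrt(2)*a^2 + 27*a^2 - 26*sqrt(2)*a + 4*a + 28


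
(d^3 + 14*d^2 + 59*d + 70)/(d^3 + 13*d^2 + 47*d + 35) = (d + 2)/(d + 1)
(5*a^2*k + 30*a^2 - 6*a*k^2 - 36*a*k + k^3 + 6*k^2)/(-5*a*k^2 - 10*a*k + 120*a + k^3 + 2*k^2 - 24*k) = (-a + k)/(k - 4)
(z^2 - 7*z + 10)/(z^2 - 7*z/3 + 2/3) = 3*(z - 5)/(3*z - 1)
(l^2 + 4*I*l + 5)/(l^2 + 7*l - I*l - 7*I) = (l + 5*I)/(l + 7)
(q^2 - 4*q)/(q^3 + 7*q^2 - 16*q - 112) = q/(q^2 + 11*q + 28)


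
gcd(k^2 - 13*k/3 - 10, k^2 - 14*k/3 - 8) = k - 6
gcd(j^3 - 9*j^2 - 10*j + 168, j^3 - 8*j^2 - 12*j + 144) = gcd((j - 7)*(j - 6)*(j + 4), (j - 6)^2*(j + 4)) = j^2 - 2*j - 24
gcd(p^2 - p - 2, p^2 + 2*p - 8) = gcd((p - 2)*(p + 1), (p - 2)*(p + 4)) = p - 2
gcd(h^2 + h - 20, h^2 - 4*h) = h - 4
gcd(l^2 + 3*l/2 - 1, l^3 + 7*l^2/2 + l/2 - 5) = l + 2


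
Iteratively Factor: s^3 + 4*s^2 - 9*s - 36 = (s - 3)*(s^2 + 7*s + 12) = (s - 3)*(s + 3)*(s + 4)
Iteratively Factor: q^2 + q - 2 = (q - 1)*(q + 2)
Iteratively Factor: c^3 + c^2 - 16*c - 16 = (c + 4)*(c^2 - 3*c - 4) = (c + 1)*(c + 4)*(c - 4)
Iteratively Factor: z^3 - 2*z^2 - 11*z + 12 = (z + 3)*(z^2 - 5*z + 4) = (z - 1)*(z + 3)*(z - 4)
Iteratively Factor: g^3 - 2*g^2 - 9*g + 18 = (g + 3)*(g^2 - 5*g + 6) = (g - 2)*(g + 3)*(g - 3)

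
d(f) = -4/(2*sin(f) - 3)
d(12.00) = 0.98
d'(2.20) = -2.46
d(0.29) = 1.65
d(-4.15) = 3.06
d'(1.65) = -0.63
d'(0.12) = 1.04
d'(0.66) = 2.01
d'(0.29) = 1.30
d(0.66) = 2.26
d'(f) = 8*cos(f)/(2*sin(f) - 3)^2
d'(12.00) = 0.41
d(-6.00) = 1.64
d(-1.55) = 0.80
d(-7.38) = 0.84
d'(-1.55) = 0.01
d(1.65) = 3.98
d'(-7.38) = 0.16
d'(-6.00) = 1.29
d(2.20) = 2.89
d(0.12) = 1.45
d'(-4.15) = -2.49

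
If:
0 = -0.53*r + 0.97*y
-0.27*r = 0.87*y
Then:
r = 0.00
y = 0.00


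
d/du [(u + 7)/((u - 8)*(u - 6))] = (-u^2 - 14*u + 146)/(u^4 - 28*u^3 + 292*u^2 - 1344*u + 2304)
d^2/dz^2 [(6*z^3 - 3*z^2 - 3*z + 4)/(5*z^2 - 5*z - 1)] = 6*(10*z^3 + 115*z^2 - 109*z + 44)/(125*z^6 - 375*z^5 + 300*z^4 + 25*z^3 - 60*z^2 - 15*z - 1)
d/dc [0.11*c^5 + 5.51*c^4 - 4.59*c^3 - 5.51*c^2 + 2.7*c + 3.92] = 0.55*c^4 + 22.04*c^3 - 13.77*c^2 - 11.02*c + 2.7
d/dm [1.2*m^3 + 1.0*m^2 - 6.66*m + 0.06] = 3.6*m^2 + 2.0*m - 6.66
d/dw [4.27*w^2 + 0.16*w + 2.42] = 8.54*w + 0.16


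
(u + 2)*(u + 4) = u^2 + 6*u + 8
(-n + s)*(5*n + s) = -5*n^2 + 4*n*s + s^2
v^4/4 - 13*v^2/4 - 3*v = v*(v/4 + 1/4)*(v - 4)*(v + 3)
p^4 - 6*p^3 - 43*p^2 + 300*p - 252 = (p - 6)^2*(p - 1)*(p + 7)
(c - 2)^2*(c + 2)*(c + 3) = c^4 + c^3 - 10*c^2 - 4*c + 24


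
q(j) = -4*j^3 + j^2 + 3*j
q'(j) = -12*j^2 + 2*j + 3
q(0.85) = 0.82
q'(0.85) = -3.97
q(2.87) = -77.71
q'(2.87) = -90.10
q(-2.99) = 106.89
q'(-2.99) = -110.26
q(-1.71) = 17.79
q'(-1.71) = -35.51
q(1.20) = -1.87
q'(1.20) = -11.88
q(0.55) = 1.29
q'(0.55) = 0.47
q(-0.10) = -0.29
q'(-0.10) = 2.68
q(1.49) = -6.54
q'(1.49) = -20.66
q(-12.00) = 7020.00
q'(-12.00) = -1749.00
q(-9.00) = 2970.00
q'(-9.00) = -987.00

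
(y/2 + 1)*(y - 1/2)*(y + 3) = y^3/2 + 9*y^2/4 + 7*y/4 - 3/2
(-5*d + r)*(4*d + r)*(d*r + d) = -20*d^3*r - 20*d^3 - d^2*r^2 - d^2*r + d*r^3 + d*r^2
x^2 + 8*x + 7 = (x + 1)*(x + 7)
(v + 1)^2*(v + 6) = v^3 + 8*v^2 + 13*v + 6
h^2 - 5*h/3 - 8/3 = (h - 8/3)*(h + 1)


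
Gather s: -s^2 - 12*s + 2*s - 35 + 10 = -s^2 - 10*s - 25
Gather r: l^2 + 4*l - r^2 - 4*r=l^2 + 4*l - r^2 - 4*r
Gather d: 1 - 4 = -3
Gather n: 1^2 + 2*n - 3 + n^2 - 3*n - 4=n^2 - n - 6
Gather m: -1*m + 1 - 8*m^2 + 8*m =-8*m^2 + 7*m + 1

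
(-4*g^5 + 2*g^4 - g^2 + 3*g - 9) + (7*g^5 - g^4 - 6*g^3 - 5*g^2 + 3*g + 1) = 3*g^5 + g^4 - 6*g^3 - 6*g^2 + 6*g - 8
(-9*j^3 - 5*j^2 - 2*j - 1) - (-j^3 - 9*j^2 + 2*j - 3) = -8*j^3 + 4*j^2 - 4*j + 2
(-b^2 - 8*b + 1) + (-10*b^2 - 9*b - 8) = -11*b^2 - 17*b - 7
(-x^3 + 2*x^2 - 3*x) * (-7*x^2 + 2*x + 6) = 7*x^5 - 16*x^4 + 19*x^3 + 6*x^2 - 18*x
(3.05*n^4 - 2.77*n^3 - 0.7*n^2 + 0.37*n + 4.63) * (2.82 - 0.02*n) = -0.061*n^5 + 8.6564*n^4 - 7.7974*n^3 - 1.9814*n^2 + 0.9508*n + 13.0566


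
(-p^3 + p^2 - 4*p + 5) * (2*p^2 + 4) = -2*p^5 + 2*p^4 - 12*p^3 + 14*p^2 - 16*p + 20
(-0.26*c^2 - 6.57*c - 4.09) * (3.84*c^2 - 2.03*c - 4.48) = -0.9984*c^4 - 24.701*c^3 - 1.2037*c^2 + 37.7363*c + 18.3232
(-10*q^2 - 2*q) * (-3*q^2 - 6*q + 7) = 30*q^4 + 66*q^3 - 58*q^2 - 14*q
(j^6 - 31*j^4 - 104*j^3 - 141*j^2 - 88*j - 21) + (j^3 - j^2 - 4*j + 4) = j^6 - 31*j^4 - 103*j^3 - 142*j^2 - 92*j - 17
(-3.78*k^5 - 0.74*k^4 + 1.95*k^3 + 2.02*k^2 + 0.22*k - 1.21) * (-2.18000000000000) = 8.2404*k^5 + 1.6132*k^4 - 4.251*k^3 - 4.4036*k^2 - 0.4796*k + 2.6378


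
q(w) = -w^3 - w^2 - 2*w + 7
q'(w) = -3*w^2 - 2*w - 2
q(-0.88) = 8.67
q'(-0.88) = -2.56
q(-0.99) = 8.97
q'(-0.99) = -2.96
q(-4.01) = 63.42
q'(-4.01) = -42.22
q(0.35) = 6.13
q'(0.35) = -3.07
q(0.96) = 3.27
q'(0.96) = -6.68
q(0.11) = 6.77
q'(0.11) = -2.26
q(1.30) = 0.51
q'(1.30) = -9.67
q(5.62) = -213.33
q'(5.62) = -107.99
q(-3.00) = 31.00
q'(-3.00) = -23.00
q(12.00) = -1889.00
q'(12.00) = -458.00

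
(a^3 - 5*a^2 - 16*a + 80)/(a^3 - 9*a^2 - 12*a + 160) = (a - 4)/(a - 8)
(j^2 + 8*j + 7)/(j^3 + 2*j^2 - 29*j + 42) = (j + 1)/(j^2 - 5*j + 6)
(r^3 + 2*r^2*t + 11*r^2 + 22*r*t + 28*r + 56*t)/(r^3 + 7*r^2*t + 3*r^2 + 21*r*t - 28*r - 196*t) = (r^2 + 2*r*t + 4*r + 8*t)/(r^2 + 7*r*t - 4*r - 28*t)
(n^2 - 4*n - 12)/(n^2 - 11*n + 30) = (n + 2)/(n - 5)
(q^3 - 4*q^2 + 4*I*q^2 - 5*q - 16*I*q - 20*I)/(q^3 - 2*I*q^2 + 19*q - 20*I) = (q^2 - 4*q - 5)/(q^2 - 6*I*q - 5)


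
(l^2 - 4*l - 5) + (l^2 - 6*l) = 2*l^2 - 10*l - 5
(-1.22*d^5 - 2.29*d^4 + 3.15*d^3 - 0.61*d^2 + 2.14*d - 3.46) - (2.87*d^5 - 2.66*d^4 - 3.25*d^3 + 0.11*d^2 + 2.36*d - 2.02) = -4.09*d^5 + 0.37*d^4 + 6.4*d^3 - 0.72*d^2 - 0.22*d - 1.44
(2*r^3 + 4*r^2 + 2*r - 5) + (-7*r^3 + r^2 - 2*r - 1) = -5*r^3 + 5*r^2 - 6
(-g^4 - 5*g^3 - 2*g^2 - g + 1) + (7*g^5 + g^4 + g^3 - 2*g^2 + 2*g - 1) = 7*g^5 - 4*g^3 - 4*g^2 + g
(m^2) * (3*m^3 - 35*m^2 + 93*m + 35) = 3*m^5 - 35*m^4 + 93*m^3 + 35*m^2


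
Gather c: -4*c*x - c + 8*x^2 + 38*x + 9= c*(-4*x - 1) + 8*x^2 + 38*x + 9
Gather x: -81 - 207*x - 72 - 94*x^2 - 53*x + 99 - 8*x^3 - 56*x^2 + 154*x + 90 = -8*x^3 - 150*x^2 - 106*x + 36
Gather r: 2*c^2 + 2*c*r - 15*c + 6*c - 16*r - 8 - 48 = 2*c^2 - 9*c + r*(2*c - 16) - 56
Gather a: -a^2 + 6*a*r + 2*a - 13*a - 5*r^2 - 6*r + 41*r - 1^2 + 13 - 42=-a^2 + a*(6*r - 11) - 5*r^2 + 35*r - 30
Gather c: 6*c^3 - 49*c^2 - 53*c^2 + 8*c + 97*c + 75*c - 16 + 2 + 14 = 6*c^3 - 102*c^2 + 180*c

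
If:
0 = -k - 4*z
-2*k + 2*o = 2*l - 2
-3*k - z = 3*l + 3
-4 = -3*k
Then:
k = 4/3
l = -20/9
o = -17/9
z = -1/3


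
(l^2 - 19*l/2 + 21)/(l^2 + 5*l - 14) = (l^2 - 19*l/2 + 21)/(l^2 + 5*l - 14)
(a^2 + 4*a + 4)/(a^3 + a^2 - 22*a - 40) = (a + 2)/(a^2 - a - 20)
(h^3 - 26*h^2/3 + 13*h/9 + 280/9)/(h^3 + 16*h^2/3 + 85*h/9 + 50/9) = (3*h^2 - 31*h + 56)/(3*h^2 + 11*h + 10)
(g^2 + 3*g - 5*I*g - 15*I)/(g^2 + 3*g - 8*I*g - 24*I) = (g - 5*I)/(g - 8*I)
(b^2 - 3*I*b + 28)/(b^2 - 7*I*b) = (b + 4*I)/b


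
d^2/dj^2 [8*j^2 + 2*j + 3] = 16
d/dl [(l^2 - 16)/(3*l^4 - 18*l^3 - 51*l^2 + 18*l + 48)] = 2*(l*(l^4 - 6*l^3 - 17*l^2 + 6*l + 16) - (l^2 - 16)*(2*l^3 - 9*l^2 - 17*l + 3))/(3*(l^4 - 6*l^3 - 17*l^2 + 6*l + 16)^2)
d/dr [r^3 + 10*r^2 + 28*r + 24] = 3*r^2 + 20*r + 28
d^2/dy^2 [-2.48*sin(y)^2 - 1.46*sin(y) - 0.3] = 1.46*sin(y) - 4.96*cos(2*y)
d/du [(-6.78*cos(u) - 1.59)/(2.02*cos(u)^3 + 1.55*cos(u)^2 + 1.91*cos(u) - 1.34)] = -(27.3912*cos(u)^3 + 20.1444*cos(u)^2 + 4.92899999999999*cos(u) + 12.1221)*sin(u)/(2.02*cos(u)^3 + 1.55*cos(u)^2 + 1.91*cos(u) - 1.34)^2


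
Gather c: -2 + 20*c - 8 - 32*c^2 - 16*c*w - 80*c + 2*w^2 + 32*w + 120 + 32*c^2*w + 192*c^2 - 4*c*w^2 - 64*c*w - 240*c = c^2*(32*w + 160) + c*(-4*w^2 - 80*w - 300) + 2*w^2 + 32*w + 110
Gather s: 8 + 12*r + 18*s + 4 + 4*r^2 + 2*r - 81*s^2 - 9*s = 4*r^2 + 14*r - 81*s^2 + 9*s + 12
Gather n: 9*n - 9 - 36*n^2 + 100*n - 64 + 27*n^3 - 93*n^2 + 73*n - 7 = 27*n^3 - 129*n^2 + 182*n - 80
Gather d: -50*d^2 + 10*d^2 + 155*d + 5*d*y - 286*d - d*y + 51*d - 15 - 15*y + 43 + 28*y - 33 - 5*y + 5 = -40*d^2 + d*(4*y - 80) + 8*y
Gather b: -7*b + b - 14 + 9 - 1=-6*b - 6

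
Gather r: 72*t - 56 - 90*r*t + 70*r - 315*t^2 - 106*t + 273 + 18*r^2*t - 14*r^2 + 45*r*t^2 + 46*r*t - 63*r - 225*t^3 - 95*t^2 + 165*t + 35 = r^2*(18*t - 14) + r*(45*t^2 - 44*t + 7) - 225*t^3 - 410*t^2 + 131*t + 252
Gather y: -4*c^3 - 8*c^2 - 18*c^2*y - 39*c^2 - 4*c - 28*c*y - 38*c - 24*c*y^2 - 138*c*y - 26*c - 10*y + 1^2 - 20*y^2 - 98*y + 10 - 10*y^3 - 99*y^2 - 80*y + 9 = -4*c^3 - 47*c^2 - 68*c - 10*y^3 + y^2*(-24*c - 119) + y*(-18*c^2 - 166*c - 188) + 20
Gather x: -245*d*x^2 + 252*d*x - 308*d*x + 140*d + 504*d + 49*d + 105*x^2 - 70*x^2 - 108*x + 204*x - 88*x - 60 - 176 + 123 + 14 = 693*d + x^2*(35 - 245*d) + x*(8 - 56*d) - 99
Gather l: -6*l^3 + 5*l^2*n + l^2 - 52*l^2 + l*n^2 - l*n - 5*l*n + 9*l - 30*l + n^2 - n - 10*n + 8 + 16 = -6*l^3 + l^2*(5*n - 51) + l*(n^2 - 6*n - 21) + n^2 - 11*n + 24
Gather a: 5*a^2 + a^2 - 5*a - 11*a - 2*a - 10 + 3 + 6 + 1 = 6*a^2 - 18*a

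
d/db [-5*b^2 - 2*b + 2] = -10*b - 2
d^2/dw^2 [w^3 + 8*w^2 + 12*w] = 6*w + 16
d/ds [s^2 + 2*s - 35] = 2*s + 2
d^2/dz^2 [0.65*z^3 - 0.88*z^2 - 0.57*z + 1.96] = 3.9*z - 1.76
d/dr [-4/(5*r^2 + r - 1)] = 4*(10*r + 1)/(5*r^2 + r - 1)^2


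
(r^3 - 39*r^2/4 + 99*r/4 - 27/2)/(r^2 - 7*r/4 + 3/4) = (r^2 - 9*r + 18)/(r - 1)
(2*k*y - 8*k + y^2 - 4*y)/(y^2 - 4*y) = (2*k + y)/y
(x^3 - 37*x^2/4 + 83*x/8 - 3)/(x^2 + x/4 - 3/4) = (x^2 - 17*x/2 + 4)/(x + 1)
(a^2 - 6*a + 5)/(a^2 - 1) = (a - 5)/(a + 1)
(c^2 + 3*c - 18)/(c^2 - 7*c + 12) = (c + 6)/(c - 4)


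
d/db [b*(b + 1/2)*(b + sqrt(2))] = 3*b^2 + b + 2*sqrt(2)*b + sqrt(2)/2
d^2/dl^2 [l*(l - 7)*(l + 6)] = 6*l - 2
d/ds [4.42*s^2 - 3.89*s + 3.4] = 8.84*s - 3.89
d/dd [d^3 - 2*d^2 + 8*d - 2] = 3*d^2 - 4*d + 8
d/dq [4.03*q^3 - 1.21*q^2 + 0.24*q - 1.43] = 12.09*q^2 - 2.42*q + 0.24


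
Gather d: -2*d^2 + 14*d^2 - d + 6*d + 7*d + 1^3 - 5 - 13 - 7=12*d^2 + 12*d - 24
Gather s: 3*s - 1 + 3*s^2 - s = 3*s^2 + 2*s - 1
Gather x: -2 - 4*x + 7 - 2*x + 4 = 9 - 6*x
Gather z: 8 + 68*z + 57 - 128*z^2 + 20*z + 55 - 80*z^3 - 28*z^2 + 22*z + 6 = -80*z^3 - 156*z^2 + 110*z + 126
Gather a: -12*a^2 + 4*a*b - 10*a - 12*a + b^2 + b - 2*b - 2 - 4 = -12*a^2 + a*(4*b - 22) + b^2 - b - 6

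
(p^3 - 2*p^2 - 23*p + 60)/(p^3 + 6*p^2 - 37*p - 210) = (p^2 - 7*p + 12)/(p^2 + p - 42)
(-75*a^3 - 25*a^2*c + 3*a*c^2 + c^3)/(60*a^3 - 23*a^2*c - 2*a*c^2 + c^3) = (-15*a^2 - 2*a*c + c^2)/(12*a^2 - 7*a*c + c^2)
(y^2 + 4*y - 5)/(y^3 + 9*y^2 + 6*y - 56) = (y^2 + 4*y - 5)/(y^3 + 9*y^2 + 6*y - 56)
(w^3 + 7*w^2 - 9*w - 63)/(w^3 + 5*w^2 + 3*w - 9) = (w^2 + 4*w - 21)/(w^2 + 2*w - 3)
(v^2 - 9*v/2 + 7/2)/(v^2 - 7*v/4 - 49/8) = 4*(v - 1)/(4*v + 7)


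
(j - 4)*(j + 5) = j^2 + j - 20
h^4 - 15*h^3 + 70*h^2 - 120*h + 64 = (h - 8)*(h - 4)*(h - 2)*(h - 1)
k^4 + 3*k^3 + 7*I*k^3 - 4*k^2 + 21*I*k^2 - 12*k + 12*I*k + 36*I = (k + 3)*(k - I)*(k + 2*I)*(k + 6*I)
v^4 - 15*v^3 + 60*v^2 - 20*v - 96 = (v - 8)*(v - 6)*(v - 2)*(v + 1)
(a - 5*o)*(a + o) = a^2 - 4*a*o - 5*o^2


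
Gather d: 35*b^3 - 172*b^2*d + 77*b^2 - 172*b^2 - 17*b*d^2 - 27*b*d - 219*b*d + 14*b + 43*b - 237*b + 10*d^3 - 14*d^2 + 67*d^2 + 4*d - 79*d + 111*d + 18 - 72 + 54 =35*b^3 - 95*b^2 - 180*b + 10*d^3 + d^2*(53 - 17*b) + d*(-172*b^2 - 246*b + 36)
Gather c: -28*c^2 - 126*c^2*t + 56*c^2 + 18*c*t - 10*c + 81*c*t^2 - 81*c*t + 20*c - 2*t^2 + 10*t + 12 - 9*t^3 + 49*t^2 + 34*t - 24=c^2*(28 - 126*t) + c*(81*t^2 - 63*t + 10) - 9*t^3 + 47*t^2 + 44*t - 12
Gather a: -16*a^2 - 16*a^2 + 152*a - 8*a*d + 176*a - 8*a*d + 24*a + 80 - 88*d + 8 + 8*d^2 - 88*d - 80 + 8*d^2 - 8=-32*a^2 + a*(352 - 16*d) + 16*d^2 - 176*d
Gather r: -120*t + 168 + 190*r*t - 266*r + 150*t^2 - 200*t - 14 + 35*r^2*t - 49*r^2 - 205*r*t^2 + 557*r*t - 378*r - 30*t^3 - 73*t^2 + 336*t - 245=r^2*(35*t - 49) + r*(-205*t^2 + 747*t - 644) - 30*t^3 + 77*t^2 + 16*t - 91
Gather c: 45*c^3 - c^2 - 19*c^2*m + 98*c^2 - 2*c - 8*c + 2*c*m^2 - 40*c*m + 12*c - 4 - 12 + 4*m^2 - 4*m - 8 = 45*c^3 + c^2*(97 - 19*m) + c*(2*m^2 - 40*m + 2) + 4*m^2 - 4*m - 24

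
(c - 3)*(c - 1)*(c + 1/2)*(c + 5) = c^4 + 3*c^3/2 - 33*c^2/2 + 13*c/2 + 15/2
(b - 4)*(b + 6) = b^2 + 2*b - 24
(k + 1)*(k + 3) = k^2 + 4*k + 3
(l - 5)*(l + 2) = l^2 - 3*l - 10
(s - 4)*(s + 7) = s^2 + 3*s - 28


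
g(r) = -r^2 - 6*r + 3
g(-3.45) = 11.80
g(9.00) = -132.00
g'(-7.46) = 8.92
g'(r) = -2*r - 6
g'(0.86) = -7.72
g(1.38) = -7.18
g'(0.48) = -6.96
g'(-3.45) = 0.90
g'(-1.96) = -2.08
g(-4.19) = 10.58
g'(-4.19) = 2.38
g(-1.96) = 10.92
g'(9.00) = -24.00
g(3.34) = -28.20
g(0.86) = -2.90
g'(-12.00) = 18.00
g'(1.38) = -8.76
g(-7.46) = -7.89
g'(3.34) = -12.68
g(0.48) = -0.11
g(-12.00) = -69.00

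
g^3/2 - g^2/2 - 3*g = g*(g/2 + 1)*(g - 3)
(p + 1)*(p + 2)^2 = p^3 + 5*p^2 + 8*p + 4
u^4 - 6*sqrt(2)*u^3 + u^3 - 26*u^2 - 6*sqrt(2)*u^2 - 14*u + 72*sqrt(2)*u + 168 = (u - 3)*(u + 4)*(u - 7*sqrt(2))*(u + sqrt(2))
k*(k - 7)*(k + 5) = k^3 - 2*k^2 - 35*k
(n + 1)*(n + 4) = n^2 + 5*n + 4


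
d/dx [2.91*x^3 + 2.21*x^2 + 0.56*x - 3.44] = 8.73*x^2 + 4.42*x + 0.56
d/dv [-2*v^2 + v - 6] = 1 - 4*v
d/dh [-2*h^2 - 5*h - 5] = -4*h - 5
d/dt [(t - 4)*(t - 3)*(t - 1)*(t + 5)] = 4*t^3 - 9*t^2 - 42*t + 83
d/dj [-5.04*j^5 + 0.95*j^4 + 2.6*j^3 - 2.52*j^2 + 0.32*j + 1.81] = -25.2*j^4 + 3.8*j^3 + 7.8*j^2 - 5.04*j + 0.32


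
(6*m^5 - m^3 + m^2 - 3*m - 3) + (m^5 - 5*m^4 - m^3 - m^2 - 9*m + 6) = 7*m^5 - 5*m^4 - 2*m^3 - 12*m + 3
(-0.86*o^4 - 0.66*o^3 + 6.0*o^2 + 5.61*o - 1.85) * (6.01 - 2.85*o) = 2.451*o^5 - 3.2876*o^4 - 21.0666*o^3 + 20.0715*o^2 + 38.9886*o - 11.1185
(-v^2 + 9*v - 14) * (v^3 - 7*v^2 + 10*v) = -v^5 + 16*v^4 - 87*v^3 + 188*v^2 - 140*v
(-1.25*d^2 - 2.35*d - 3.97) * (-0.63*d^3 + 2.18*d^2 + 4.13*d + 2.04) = 0.7875*d^5 - 1.2445*d^4 - 7.7844*d^3 - 20.9101*d^2 - 21.1901*d - 8.0988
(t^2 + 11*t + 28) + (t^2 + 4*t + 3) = 2*t^2 + 15*t + 31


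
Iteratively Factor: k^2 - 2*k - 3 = (k + 1)*(k - 3)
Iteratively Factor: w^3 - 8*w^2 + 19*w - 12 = (w - 1)*(w^2 - 7*w + 12) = (w - 4)*(w - 1)*(w - 3)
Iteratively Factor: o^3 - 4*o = (o + 2)*(o^2 - 2*o) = o*(o + 2)*(o - 2)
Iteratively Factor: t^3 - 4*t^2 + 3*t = (t)*(t^2 - 4*t + 3) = t*(t - 3)*(t - 1)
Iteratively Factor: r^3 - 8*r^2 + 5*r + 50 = (r - 5)*(r^2 - 3*r - 10) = (r - 5)^2*(r + 2)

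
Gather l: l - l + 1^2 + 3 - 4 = 0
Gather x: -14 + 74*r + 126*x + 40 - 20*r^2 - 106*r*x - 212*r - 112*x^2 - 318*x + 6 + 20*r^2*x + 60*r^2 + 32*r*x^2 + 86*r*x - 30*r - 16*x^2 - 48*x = 40*r^2 - 168*r + x^2*(32*r - 128) + x*(20*r^2 - 20*r - 240) + 32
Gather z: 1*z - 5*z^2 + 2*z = -5*z^2 + 3*z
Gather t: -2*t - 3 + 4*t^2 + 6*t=4*t^2 + 4*t - 3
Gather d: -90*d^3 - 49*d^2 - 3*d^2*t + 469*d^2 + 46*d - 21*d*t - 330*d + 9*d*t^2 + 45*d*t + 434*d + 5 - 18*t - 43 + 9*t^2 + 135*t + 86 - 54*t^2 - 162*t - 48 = -90*d^3 + d^2*(420 - 3*t) + d*(9*t^2 + 24*t + 150) - 45*t^2 - 45*t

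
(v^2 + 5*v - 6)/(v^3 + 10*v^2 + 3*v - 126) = (v - 1)/(v^2 + 4*v - 21)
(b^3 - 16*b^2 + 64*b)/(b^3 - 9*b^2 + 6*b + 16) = b*(b - 8)/(b^2 - b - 2)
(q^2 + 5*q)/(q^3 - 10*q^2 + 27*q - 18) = q*(q + 5)/(q^3 - 10*q^2 + 27*q - 18)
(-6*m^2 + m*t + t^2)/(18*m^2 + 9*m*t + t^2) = (-2*m + t)/(6*m + t)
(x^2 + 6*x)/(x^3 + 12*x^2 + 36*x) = 1/(x + 6)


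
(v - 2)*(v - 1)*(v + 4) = v^3 + v^2 - 10*v + 8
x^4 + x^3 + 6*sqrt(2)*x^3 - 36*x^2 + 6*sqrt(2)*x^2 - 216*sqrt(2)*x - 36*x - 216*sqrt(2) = (x - 6)*(x + 1)*(x + 6)*(x + 6*sqrt(2))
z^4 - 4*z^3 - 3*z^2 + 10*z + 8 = (z - 4)*(z - 2)*(z + 1)^2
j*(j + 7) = j^2 + 7*j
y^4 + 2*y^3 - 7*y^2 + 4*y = y*(y - 1)^2*(y + 4)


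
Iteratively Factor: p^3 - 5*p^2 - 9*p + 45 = (p - 5)*(p^2 - 9) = (p - 5)*(p - 3)*(p + 3)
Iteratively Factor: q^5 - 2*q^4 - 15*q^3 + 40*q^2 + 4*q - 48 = (q - 3)*(q^4 + q^3 - 12*q^2 + 4*q + 16) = (q - 3)*(q - 2)*(q^3 + 3*q^2 - 6*q - 8) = (q - 3)*(q - 2)*(q + 1)*(q^2 + 2*q - 8) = (q - 3)*(q - 2)*(q + 1)*(q + 4)*(q - 2)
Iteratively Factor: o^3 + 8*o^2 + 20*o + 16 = (o + 2)*(o^2 + 6*o + 8) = (o + 2)^2*(o + 4)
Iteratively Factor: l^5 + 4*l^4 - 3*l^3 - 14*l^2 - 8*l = (l - 2)*(l^4 + 6*l^3 + 9*l^2 + 4*l) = l*(l - 2)*(l^3 + 6*l^2 + 9*l + 4) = l*(l - 2)*(l + 1)*(l^2 + 5*l + 4) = l*(l - 2)*(l + 1)*(l + 4)*(l + 1)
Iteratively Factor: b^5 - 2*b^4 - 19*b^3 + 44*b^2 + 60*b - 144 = (b - 2)*(b^4 - 19*b^2 + 6*b + 72) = (b - 3)*(b - 2)*(b^3 + 3*b^2 - 10*b - 24) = (b - 3)*(b - 2)*(b + 2)*(b^2 + b - 12) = (b - 3)^2*(b - 2)*(b + 2)*(b + 4)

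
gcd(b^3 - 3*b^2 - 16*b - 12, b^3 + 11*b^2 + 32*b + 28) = b + 2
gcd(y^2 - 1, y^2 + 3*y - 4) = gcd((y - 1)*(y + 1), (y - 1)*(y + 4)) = y - 1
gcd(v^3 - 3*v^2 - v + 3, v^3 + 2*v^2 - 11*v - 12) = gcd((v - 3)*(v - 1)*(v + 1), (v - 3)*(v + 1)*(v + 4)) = v^2 - 2*v - 3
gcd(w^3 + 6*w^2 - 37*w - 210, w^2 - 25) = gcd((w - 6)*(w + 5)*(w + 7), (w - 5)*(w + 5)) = w + 5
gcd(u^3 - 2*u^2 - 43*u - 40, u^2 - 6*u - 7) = u + 1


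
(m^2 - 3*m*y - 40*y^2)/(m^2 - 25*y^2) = (-m + 8*y)/(-m + 5*y)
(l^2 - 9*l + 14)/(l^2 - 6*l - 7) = (l - 2)/(l + 1)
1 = 1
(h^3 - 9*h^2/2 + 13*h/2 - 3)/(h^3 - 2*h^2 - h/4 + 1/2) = 2*(2*h^2 - 5*h + 3)/(4*h^2 - 1)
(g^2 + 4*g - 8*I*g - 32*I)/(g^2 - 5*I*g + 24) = (g + 4)/(g + 3*I)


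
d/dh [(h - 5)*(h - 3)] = 2*h - 8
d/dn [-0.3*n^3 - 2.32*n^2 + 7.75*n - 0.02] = -0.9*n^2 - 4.64*n + 7.75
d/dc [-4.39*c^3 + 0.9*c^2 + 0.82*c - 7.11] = -13.17*c^2 + 1.8*c + 0.82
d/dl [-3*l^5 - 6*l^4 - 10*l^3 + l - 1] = -15*l^4 - 24*l^3 - 30*l^2 + 1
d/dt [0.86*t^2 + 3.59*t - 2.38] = 1.72*t + 3.59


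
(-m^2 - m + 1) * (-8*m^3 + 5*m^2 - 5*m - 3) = 8*m^5 + 3*m^4 - 8*m^3 + 13*m^2 - 2*m - 3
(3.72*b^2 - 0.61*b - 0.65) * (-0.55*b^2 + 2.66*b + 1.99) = -2.046*b^4 + 10.2307*b^3 + 6.1377*b^2 - 2.9429*b - 1.2935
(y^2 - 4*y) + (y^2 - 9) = 2*y^2 - 4*y - 9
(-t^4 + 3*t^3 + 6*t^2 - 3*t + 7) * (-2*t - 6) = 2*t^5 - 30*t^3 - 30*t^2 + 4*t - 42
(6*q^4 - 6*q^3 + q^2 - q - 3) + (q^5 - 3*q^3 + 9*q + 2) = q^5 + 6*q^4 - 9*q^3 + q^2 + 8*q - 1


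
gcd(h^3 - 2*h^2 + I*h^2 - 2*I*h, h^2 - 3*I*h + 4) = h + I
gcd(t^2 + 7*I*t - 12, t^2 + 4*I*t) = t + 4*I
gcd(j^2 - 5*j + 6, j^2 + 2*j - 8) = j - 2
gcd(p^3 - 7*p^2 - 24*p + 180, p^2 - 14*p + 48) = p - 6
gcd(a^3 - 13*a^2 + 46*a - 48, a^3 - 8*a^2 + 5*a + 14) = a - 2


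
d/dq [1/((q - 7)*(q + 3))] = 2*(2 - q)/(q^4 - 8*q^3 - 26*q^2 + 168*q + 441)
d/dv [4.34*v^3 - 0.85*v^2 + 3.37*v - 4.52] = 13.02*v^2 - 1.7*v + 3.37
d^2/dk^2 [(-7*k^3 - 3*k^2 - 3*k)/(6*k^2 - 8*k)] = -175/(27*k^3 - 108*k^2 + 144*k - 64)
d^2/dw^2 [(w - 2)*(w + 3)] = 2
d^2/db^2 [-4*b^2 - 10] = -8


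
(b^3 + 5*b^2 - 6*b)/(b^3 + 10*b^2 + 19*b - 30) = b/(b + 5)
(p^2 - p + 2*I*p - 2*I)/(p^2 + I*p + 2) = (p - 1)/(p - I)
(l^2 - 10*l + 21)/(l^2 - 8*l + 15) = (l - 7)/(l - 5)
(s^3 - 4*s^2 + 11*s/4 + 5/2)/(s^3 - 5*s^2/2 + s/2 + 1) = (s - 5/2)/(s - 1)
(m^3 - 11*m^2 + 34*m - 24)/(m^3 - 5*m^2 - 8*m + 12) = (m - 4)/(m + 2)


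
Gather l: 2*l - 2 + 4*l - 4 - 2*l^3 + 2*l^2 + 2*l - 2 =-2*l^3 + 2*l^2 + 8*l - 8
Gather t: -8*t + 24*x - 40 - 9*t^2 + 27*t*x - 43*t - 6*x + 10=-9*t^2 + t*(27*x - 51) + 18*x - 30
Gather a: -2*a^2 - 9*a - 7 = -2*a^2 - 9*a - 7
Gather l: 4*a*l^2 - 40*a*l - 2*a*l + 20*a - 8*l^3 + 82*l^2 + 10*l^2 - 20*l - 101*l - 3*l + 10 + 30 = 20*a - 8*l^3 + l^2*(4*a + 92) + l*(-42*a - 124) + 40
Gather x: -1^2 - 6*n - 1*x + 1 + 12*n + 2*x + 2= 6*n + x + 2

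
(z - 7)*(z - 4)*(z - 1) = z^3 - 12*z^2 + 39*z - 28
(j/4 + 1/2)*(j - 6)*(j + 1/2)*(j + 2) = j^4/4 - 3*j^3/8 - 21*j^2/4 - 17*j/2 - 3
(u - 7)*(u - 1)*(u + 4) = u^3 - 4*u^2 - 25*u + 28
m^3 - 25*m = m*(m - 5)*(m + 5)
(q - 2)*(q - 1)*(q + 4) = q^3 + q^2 - 10*q + 8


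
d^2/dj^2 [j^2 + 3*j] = 2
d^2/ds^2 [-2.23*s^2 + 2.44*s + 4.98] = -4.46000000000000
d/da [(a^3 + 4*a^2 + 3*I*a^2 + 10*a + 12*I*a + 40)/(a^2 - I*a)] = (a^4 - 2*I*a^3 - a^2*(7 + 16*I) - 80*a + 40*I)/(a^2*(a^2 - 2*I*a - 1))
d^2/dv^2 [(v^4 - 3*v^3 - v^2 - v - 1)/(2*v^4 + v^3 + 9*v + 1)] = 2*(-14*v^9 - 12*v^8 - 138*v^7 + 292*v^6 + 225*v^5 + 360*v^4 - 171*v^3 - 84*v^2 - 6*v - 73)/(8*v^12 + 12*v^11 + 6*v^10 + 109*v^9 + 120*v^8 + 39*v^7 + 489*v^6 + 351*v^5 + 60*v^4 + 732*v^3 + 243*v^2 + 27*v + 1)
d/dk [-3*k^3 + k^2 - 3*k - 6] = -9*k^2 + 2*k - 3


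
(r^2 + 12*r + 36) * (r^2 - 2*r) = r^4 + 10*r^3 + 12*r^2 - 72*r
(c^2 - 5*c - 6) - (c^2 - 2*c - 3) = -3*c - 3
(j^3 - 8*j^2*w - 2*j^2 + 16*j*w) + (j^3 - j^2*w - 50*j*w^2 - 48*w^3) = 2*j^3 - 9*j^2*w - 2*j^2 - 50*j*w^2 + 16*j*w - 48*w^3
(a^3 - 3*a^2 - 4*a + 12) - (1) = a^3 - 3*a^2 - 4*a + 11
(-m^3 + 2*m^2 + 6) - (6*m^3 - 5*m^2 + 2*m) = -7*m^3 + 7*m^2 - 2*m + 6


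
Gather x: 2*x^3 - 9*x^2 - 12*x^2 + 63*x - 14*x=2*x^3 - 21*x^2 + 49*x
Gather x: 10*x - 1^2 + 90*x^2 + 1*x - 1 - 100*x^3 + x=-100*x^3 + 90*x^2 + 12*x - 2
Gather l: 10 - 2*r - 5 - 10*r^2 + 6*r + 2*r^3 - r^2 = 2*r^3 - 11*r^2 + 4*r + 5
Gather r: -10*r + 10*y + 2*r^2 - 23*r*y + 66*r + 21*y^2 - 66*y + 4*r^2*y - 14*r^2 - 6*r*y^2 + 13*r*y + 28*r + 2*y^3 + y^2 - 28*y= r^2*(4*y - 12) + r*(-6*y^2 - 10*y + 84) + 2*y^3 + 22*y^2 - 84*y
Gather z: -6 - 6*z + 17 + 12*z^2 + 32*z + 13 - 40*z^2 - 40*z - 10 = -28*z^2 - 14*z + 14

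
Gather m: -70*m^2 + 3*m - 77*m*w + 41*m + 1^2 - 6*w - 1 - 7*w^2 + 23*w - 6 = -70*m^2 + m*(44 - 77*w) - 7*w^2 + 17*w - 6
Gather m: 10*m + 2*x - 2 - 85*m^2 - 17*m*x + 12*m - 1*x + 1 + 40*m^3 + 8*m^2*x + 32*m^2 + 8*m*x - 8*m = 40*m^3 + m^2*(8*x - 53) + m*(14 - 9*x) + x - 1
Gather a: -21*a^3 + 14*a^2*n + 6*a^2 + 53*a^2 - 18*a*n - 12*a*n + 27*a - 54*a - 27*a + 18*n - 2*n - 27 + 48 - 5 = -21*a^3 + a^2*(14*n + 59) + a*(-30*n - 54) + 16*n + 16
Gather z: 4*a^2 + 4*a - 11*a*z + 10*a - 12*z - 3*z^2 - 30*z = 4*a^2 + 14*a - 3*z^2 + z*(-11*a - 42)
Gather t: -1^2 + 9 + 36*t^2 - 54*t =36*t^2 - 54*t + 8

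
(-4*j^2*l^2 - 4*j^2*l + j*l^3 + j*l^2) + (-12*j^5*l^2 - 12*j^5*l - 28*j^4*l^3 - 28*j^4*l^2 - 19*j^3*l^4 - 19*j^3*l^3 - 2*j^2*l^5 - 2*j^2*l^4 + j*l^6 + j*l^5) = -12*j^5*l^2 - 12*j^5*l - 28*j^4*l^3 - 28*j^4*l^2 - 19*j^3*l^4 - 19*j^3*l^3 - 2*j^2*l^5 - 2*j^2*l^4 - 4*j^2*l^2 - 4*j^2*l + j*l^6 + j*l^5 + j*l^3 + j*l^2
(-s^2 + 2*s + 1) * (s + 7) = -s^3 - 5*s^2 + 15*s + 7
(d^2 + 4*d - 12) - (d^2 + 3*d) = d - 12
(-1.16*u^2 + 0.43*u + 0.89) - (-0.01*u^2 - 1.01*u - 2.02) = -1.15*u^2 + 1.44*u + 2.91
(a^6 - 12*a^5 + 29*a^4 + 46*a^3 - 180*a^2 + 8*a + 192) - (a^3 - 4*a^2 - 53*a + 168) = a^6 - 12*a^5 + 29*a^4 + 45*a^3 - 176*a^2 + 61*a + 24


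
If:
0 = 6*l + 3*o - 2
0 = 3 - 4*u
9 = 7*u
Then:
No Solution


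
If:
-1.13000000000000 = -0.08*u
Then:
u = 14.12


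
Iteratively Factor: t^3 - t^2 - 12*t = (t - 4)*(t^2 + 3*t) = (t - 4)*(t + 3)*(t)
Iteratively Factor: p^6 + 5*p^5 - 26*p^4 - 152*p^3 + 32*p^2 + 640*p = (p + 4)*(p^5 + p^4 - 30*p^3 - 32*p^2 + 160*p) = (p - 5)*(p + 4)*(p^4 + 6*p^3 - 32*p) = (p - 5)*(p + 4)^2*(p^3 + 2*p^2 - 8*p) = (p - 5)*(p + 4)^3*(p^2 - 2*p) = (p - 5)*(p - 2)*(p + 4)^3*(p)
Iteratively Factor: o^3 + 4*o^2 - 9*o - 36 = (o - 3)*(o^2 + 7*o + 12) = (o - 3)*(o + 4)*(o + 3)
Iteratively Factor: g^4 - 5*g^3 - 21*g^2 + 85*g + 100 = (g - 5)*(g^3 - 21*g - 20) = (g - 5)*(g + 4)*(g^2 - 4*g - 5) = (g - 5)*(g + 1)*(g + 4)*(g - 5)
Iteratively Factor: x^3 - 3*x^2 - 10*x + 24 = (x + 3)*(x^2 - 6*x + 8) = (x - 4)*(x + 3)*(x - 2)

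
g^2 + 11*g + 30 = (g + 5)*(g + 6)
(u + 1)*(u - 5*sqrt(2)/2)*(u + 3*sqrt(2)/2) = u^3 - sqrt(2)*u^2 + u^2 - 15*u/2 - sqrt(2)*u - 15/2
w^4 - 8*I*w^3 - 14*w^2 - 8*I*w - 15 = (w - 5*I)*(w - 3*I)*(w - I)*(w + I)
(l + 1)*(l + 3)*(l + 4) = l^3 + 8*l^2 + 19*l + 12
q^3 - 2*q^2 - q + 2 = (q - 2)*(q - 1)*(q + 1)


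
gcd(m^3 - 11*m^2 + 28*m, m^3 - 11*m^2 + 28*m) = m^3 - 11*m^2 + 28*m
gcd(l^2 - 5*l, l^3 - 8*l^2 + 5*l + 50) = l - 5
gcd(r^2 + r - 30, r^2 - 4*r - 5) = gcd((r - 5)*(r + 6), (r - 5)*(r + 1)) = r - 5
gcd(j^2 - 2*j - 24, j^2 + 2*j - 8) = j + 4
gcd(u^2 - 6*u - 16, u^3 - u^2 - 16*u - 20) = u + 2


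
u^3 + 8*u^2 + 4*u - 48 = (u - 2)*(u + 4)*(u + 6)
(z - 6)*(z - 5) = z^2 - 11*z + 30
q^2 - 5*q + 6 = (q - 3)*(q - 2)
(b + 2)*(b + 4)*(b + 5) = b^3 + 11*b^2 + 38*b + 40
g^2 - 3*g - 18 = (g - 6)*(g + 3)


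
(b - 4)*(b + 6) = b^2 + 2*b - 24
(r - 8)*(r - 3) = r^2 - 11*r + 24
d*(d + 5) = d^2 + 5*d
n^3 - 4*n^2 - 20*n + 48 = (n - 6)*(n - 2)*(n + 4)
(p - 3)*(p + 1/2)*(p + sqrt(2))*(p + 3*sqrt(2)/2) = p^4 - 5*p^3/2 + 5*sqrt(2)*p^3/2 - 25*sqrt(2)*p^2/4 + 3*p^2/2 - 15*p/2 - 15*sqrt(2)*p/4 - 9/2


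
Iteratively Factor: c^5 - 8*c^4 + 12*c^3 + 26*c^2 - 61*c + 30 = (c - 1)*(c^4 - 7*c^3 + 5*c^2 + 31*c - 30) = (c - 5)*(c - 1)*(c^3 - 2*c^2 - 5*c + 6) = (c - 5)*(c - 1)^2*(c^2 - c - 6) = (c - 5)*(c - 1)^2*(c + 2)*(c - 3)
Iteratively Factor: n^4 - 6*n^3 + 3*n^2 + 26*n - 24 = (n + 2)*(n^3 - 8*n^2 + 19*n - 12) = (n - 4)*(n + 2)*(n^2 - 4*n + 3) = (n - 4)*(n - 3)*(n + 2)*(n - 1)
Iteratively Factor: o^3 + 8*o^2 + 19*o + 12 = (o + 1)*(o^2 + 7*o + 12) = (o + 1)*(o + 4)*(o + 3)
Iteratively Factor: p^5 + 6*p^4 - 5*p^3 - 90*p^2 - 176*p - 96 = (p + 1)*(p^4 + 5*p^3 - 10*p^2 - 80*p - 96) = (p + 1)*(p + 2)*(p^3 + 3*p^2 - 16*p - 48) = (p + 1)*(p + 2)*(p + 4)*(p^2 - p - 12) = (p + 1)*(p + 2)*(p + 3)*(p + 4)*(p - 4)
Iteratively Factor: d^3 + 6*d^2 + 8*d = (d + 2)*(d^2 + 4*d) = d*(d + 2)*(d + 4)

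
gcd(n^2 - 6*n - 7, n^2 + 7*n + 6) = n + 1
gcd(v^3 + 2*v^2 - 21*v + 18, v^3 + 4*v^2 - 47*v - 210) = v + 6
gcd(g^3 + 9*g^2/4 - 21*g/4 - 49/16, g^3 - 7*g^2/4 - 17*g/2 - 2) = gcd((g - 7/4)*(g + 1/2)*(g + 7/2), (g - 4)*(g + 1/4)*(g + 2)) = 1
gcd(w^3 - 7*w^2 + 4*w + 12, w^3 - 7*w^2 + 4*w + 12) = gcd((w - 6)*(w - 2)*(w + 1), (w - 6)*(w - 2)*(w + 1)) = w^3 - 7*w^2 + 4*w + 12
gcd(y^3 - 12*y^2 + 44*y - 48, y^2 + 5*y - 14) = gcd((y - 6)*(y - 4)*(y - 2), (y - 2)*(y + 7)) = y - 2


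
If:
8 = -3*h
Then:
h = -8/3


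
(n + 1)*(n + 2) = n^2 + 3*n + 2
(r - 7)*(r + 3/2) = r^2 - 11*r/2 - 21/2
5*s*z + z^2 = z*(5*s + z)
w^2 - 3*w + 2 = (w - 2)*(w - 1)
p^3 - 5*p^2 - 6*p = p*(p - 6)*(p + 1)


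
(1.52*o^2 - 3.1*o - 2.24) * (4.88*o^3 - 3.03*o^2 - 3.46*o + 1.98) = 7.4176*o^5 - 19.7336*o^4 - 6.7974*o^3 + 20.5228*o^2 + 1.6124*o - 4.4352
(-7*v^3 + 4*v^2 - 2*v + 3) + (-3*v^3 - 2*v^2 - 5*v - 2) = -10*v^3 + 2*v^2 - 7*v + 1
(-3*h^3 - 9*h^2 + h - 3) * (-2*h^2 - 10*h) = 6*h^5 + 48*h^4 + 88*h^3 - 4*h^2 + 30*h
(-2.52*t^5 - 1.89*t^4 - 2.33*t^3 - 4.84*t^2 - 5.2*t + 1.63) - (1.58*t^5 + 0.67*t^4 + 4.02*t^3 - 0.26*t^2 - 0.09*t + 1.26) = -4.1*t^5 - 2.56*t^4 - 6.35*t^3 - 4.58*t^2 - 5.11*t + 0.37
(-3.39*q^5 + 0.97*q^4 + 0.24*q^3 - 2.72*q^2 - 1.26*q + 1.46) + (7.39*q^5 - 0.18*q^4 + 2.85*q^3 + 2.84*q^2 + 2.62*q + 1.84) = 4.0*q^5 + 0.79*q^4 + 3.09*q^3 + 0.12*q^2 + 1.36*q + 3.3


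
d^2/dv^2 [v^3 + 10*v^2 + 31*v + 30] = 6*v + 20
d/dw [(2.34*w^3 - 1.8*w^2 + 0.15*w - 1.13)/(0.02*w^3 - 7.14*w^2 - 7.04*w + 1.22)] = (-16.6716*w^4 - 32.9532*w^3 + 22.3752*w^2 - 20.5284*w - 7.7722)/(0.0004*w^6 - 0.2856*w^5 + 50.698*w^4 + 100.58*w^3 + 32.14*w^2 - 17.1776*w + 1.4884)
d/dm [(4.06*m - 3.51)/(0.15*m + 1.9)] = (1.236075*m + 15.65695)/(0.15*m + 1.9)^3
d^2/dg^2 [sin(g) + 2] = -sin(g)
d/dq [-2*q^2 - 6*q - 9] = -4*q - 6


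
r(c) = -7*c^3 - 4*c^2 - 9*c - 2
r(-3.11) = 197.86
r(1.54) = -50.91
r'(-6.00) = -717.00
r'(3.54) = -300.48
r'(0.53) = -19.14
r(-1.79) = 41.44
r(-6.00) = 1420.00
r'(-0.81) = -16.30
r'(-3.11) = -187.23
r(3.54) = -394.52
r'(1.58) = -74.06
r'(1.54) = -71.12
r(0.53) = -8.94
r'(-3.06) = -181.16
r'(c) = -21*c^2 - 8*c - 9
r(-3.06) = 188.65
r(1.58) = -53.82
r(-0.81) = 6.39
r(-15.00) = 22858.00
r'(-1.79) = -61.97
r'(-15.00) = -4614.00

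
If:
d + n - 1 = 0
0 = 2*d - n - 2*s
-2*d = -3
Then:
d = 3/2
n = -1/2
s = 7/4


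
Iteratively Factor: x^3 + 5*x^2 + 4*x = (x + 4)*(x^2 + x) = (x + 1)*(x + 4)*(x)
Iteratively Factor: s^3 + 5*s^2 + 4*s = (s + 4)*(s^2 + s) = s*(s + 4)*(s + 1)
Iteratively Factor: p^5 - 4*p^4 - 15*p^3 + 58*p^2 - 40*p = (p + 4)*(p^4 - 8*p^3 + 17*p^2 - 10*p) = (p - 1)*(p + 4)*(p^3 - 7*p^2 + 10*p) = (p - 2)*(p - 1)*(p + 4)*(p^2 - 5*p) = (p - 5)*(p - 2)*(p - 1)*(p + 4)*(p)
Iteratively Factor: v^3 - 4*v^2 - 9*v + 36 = (v - 4)*(v^2 - 9) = (v - 4)*(v - 3)*(v + 3)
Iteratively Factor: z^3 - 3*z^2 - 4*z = (z)*(z^2 - 3*z - 4) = z*(z - 4)*(z + 1)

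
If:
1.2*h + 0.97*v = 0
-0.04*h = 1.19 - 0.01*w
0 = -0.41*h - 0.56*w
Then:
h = -25.15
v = 31.11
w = 18.41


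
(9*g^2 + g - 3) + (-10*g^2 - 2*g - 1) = -g^2 - g - 4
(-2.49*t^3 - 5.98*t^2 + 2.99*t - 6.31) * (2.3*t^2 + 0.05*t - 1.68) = -5.727*t^5 - 13.8785*t^4 + 10.7612*t^3 - 4.3171*t^2 - 5.3387*t + 10.6008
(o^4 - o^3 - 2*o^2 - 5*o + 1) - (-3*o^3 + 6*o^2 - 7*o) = o^4 + 2*o^3 - 8*o^2 + 2*o + 1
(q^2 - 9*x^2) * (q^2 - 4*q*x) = q^4 - 4*q^3*x - 9*q^2*x^2 + 36*q*x^3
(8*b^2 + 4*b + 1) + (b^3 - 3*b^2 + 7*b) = b^3 + 5*b^2 + 11*b + 1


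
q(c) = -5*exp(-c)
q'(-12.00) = 813773.96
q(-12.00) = -813773.96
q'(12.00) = 0.00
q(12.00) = 0.00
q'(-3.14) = 115.52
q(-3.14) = -115.52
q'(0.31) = 3.67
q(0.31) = -3.67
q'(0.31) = 3.67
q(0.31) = -3.67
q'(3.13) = 0.22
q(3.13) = -0.22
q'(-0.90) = 12.30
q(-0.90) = -12.30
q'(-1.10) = 15.02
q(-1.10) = -15.02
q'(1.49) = 1.13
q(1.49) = -1.13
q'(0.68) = 2.53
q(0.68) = -2.53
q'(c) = 5*exp(-c)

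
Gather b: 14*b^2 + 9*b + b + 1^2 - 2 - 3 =14*b^2 + 10*b - 4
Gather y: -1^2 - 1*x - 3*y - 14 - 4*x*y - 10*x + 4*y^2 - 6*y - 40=-11*x + 4*y^2 + y*(-4*x - 9) - 55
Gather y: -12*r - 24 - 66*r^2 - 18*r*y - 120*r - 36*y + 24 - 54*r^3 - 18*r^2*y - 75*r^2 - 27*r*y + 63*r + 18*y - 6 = -54*r^3 - 141*r^2 - 69*r + y*(-18*r^2 - 45*r - 18) - 6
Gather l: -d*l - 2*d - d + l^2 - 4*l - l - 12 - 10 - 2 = -3*d + l^2 + l*(-d - 5) - 24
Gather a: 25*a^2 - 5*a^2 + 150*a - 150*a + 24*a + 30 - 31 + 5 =20*a^2 + 24*a + 4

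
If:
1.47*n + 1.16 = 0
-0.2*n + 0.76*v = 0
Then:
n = -0.79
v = -0.21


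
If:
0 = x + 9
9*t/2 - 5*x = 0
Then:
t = -10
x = -9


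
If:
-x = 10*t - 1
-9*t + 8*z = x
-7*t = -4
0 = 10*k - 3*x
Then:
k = -99/70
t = 4/7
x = -33/7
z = 3/56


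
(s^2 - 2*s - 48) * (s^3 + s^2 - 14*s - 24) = s^5 - s^4 - 64*s^3 - 44*s^2 + 720*s + 1152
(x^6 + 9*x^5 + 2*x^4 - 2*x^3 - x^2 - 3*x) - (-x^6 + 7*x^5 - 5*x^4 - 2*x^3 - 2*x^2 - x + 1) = 2*x^6 + 2*x^5 + 7*x^4 + x^2 - 2*x - 1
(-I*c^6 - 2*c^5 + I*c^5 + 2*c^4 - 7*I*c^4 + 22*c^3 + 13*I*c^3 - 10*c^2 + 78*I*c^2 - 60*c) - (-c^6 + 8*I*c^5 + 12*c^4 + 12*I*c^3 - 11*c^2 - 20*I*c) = c^6 - I*c^6 - 2*c^5 - 7*I*c^5 - 10*c^4 - 7*I*c^4 + 22*c^3 + I*c^3 + c^2 + 78*I*c^2 - 60*c + 20*I*c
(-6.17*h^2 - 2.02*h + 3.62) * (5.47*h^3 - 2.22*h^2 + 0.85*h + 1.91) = -33.7499*h^5 + 2.648*h^4 + 19.0413*h^3 - 21.5381*h^2 - 0.7812*h + 6.9142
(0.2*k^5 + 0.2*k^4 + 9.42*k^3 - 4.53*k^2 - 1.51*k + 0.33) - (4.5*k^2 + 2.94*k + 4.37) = 0.2*k^5 + 0.2*k^4 + 9.42*k^3 - 9.03*k^2 - 4.45*k - 4.04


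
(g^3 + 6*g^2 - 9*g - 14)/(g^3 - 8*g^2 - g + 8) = (g^2 + 5*g - 14)/(g^2 - 9*g + 8)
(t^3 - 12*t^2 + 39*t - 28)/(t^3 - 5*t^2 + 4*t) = (t - 7)/t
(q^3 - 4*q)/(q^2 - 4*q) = (q^2 - 4)/(q - 4)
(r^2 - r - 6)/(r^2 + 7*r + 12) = (r^2 - r - 6)/(r^2 + 7*r + 12)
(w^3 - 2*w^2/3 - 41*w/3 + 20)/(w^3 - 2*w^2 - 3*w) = (3*w^2 + 7*w - 20)/(3*w*(w + 1))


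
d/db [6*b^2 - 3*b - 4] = 12*b - 3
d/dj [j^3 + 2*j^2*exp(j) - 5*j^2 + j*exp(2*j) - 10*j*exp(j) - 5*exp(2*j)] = 2*j^2*exp(j) + 3*j^2 + 2*j*exp(2*j) - 6*j*exp(j) - 10*j - 9*exp(2*j) - 10*exp(j)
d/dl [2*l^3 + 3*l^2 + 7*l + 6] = 6*l^2 + 6*l + 7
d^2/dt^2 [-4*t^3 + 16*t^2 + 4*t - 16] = 32 - 24*t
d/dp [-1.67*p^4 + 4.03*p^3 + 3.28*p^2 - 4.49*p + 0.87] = -6.68*p^3 + 12.09*p^2 + 6.56*p - 4.49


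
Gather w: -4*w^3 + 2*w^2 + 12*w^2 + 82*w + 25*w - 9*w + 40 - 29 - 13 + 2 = -4*w^3 + 14*w^2 + 98*w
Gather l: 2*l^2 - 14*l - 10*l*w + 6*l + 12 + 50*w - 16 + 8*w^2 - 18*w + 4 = 2*l^2 + l*(-10*w - 8) + 8*w^2 + 32*w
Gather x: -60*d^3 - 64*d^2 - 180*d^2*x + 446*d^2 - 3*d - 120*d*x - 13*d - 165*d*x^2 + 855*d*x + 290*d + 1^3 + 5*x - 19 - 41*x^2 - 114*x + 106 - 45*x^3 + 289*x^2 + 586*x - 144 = -60*d^3 + 382*d^2 + 274*d - 45*x^3 + x^2*(248 - 165*d) + x*(-180*d^2 + 735*d + 477) - 56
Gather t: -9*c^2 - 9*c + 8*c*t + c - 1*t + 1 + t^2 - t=-9*c^2 - 8*c + t^2 + t*(8*c - 2) + 1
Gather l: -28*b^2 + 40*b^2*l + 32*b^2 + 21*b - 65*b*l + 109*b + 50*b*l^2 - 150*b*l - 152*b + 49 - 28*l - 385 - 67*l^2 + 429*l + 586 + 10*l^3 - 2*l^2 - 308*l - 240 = 4*b^2 - 22*b + 10*l^3 + l^2*(50*b - 69) + l*(40*b^2 - 215*b + 93) + 10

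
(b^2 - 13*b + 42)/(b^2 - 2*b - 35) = (b - 6)/(b + 5)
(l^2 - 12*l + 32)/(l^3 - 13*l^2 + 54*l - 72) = (l - 8)/(l^2 - 9*l + 18)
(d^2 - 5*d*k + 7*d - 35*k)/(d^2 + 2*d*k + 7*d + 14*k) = (d - 5*k)/(d + 2*k)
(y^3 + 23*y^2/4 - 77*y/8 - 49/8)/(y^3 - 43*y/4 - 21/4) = (4*y^2 + 21*y - 49)/(2*(2*y^2 - y - 21))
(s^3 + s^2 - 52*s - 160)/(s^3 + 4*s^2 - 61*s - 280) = (s + 4)/(s + 7)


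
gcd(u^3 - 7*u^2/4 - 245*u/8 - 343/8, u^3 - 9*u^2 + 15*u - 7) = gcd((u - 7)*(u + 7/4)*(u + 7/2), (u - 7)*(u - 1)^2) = u - 7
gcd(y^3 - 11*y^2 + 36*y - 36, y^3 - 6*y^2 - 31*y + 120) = y - 3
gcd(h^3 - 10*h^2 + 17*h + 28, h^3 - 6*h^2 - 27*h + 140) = h^2 - 11*h + 28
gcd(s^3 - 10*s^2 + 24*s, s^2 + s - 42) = s - 6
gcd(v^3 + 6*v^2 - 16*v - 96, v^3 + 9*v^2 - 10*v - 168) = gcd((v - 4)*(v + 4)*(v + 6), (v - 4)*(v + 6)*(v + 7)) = v^2 + 2*v - 24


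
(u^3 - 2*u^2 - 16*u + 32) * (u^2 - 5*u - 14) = u^5 - 7*u^4 - 20*u^3 + 140*u^2 + 64*u - 448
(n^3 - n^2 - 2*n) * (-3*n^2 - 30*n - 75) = -3*n^5 - 27*n^4 - 39*n^3 + 135*n^2 + 150*n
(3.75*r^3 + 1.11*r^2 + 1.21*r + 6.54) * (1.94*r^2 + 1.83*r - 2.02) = 7.275*r^5 + 9.0159*r^4 - 3.1963*r^3 + 12.6597*r^2 + 9.524*r - 13.2108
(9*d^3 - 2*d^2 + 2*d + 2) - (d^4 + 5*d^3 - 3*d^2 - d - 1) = -d^4 + 4*d^3 + d^2 + 3*d + 3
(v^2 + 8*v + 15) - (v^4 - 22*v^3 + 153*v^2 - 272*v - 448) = -v^4 + 22*v^3 - 152*v^2 + 280*v + 463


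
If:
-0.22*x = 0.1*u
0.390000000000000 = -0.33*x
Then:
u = 2.60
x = -1.18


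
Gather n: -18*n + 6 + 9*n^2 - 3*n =9*n^2 - 21*n + 6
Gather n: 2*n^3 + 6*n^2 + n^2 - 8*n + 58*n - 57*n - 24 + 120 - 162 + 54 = 2*n^3 + 7*n^2 - 7*n - 12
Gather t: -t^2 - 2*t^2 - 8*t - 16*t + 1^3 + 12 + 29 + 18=-3*t^2 - 24*t + 60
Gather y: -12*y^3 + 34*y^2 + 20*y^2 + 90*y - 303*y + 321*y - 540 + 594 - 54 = -12*y^3 + 54*y^2 + 108*y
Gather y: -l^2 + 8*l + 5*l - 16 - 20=-l^2 + 13*l - 36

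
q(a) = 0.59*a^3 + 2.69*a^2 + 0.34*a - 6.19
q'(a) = 1.77*a^2 + 5.38*a + 0.34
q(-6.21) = -45.86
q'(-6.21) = 35.19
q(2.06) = 11.08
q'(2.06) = 18.93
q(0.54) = -5.13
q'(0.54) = 3.76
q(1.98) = 9.61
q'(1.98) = 17.93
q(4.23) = 88.04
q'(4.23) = 54.77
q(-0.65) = -5.44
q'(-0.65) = -2.41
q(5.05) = 140.11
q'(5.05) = 72.65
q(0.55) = -5.09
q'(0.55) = 3.83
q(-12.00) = -642.43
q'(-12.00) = 190.66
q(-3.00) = 1.07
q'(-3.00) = 0.13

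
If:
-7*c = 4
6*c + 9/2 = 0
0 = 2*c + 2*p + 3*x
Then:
No Solution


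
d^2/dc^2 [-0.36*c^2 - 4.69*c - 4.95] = -0.720000000000000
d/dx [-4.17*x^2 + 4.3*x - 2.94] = 4.3 - 8.34*x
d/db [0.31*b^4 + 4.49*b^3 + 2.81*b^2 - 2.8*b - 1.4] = 1.24*b^3 + 13.47*b^2 + 5.62*b - 2.8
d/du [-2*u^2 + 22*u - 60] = 22 - 4*u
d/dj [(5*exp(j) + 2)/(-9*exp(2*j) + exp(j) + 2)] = ((5*exp(j) + 2)*(18*exp(j) - 1) - 45*exp(2*j) + 5*exp(j) + 10)*exp(j)/(-9*exp(2*j) + exp(j) + 2)^2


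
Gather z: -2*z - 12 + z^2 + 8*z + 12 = z^2 + 6*z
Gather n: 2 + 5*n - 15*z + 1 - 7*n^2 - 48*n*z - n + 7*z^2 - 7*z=-7*n^2 + n*(4 - 48*z) + 7*z^2 - 22*z + 3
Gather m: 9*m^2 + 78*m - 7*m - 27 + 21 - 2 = 9*m^2 + 71*m - 8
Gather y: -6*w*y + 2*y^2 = -6*w*y + 2*y^2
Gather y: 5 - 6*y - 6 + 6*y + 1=0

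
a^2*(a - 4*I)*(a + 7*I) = a^4 + 3*I*a^3 + 28*a^2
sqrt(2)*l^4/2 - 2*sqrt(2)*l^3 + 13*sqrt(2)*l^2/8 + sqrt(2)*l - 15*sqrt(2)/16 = (l - 5/2)*(l - 3/2)*(l - sqrt(2)/2)*(sqrt(2)*l/2 + 1/2)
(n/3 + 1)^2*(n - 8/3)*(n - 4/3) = n^4/9 + 2*n^3/9 - 103*n^2/81 - 44*n/27 + 32/9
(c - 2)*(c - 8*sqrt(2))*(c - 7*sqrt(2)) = c^3 - 15*sqrt(2)*c^2 - 2*c^2 + 30*sqrt(2)*c + 112*c - 224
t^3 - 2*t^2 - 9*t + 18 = (t - 3)*(t - 2)*(t + 3)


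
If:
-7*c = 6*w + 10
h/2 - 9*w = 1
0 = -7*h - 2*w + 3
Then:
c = -607/448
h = 29/64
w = -11/128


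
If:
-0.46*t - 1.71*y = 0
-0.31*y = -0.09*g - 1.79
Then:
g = 3.44444444444444*y - 19.8888888888889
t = -3.71739130434783*y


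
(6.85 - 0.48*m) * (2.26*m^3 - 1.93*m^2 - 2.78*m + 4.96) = -1.0848*m^4 + 16.4074*m^3 - 11.8861*m^2 - 21.4238*m + 33.976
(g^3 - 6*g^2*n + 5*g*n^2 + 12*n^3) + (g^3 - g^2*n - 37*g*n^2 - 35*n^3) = 2*g^3 - 7*g^2*n - 32*g*n^2 - 23*n^3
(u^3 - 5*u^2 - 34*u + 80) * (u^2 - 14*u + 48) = u^5 - 19*u^4 + 84*u^3 + 316*u^2 - 2752*u + 3840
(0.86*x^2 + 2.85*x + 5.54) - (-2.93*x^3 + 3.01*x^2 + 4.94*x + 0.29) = 2.93*x^3 - 2.15*x^2 - 2.09*x + 5.25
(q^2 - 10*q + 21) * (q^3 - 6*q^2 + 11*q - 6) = q^5 - 16*q^4 + 92*q^3 - 242*q^2 + 291*q - 126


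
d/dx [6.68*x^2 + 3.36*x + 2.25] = 13.36*x + 3.36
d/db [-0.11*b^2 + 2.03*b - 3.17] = 2.03 - 0.22*b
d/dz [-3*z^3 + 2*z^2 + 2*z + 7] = -9*z^2 + 4*z + 2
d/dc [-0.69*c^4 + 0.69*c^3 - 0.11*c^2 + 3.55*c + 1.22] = -2.76*c^3 + 2.07*c^2 - 0.22*c + 3.55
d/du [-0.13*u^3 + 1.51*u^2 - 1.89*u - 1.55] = -0.39*u^2 + 3.02*u - 1.89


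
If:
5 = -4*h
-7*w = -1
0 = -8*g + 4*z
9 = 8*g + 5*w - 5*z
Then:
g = -29/7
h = -5/4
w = 1/7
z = -58/7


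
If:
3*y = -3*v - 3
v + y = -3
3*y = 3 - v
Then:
No Solution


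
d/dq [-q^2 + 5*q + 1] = 5 - 2*q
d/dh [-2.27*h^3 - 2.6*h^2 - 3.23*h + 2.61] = -6.81*h^2 - 5.2*h - 3.23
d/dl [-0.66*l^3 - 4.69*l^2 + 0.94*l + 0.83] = -1.98*l^2 - 9.38*l + 0.94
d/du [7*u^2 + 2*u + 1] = 14*u + 2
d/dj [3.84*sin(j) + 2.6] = 3.84*cos(j)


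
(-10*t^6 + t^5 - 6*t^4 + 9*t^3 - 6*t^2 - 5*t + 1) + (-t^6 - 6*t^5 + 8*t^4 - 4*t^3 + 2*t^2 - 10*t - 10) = -11*t^6 - 5*t^5 + 2*t^4 + 5*t^3 - 4*t^2 - 15*t - 9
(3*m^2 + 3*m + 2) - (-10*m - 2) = 3*m^2 + 13*m + 4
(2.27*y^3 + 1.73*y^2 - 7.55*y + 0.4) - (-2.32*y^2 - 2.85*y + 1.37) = 2.27*y^3 + 4.05*y^2 - 4.7*y - 0.97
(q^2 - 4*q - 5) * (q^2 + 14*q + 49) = q^4 + 10*q^3 - 12*q^2 - 266*q - 245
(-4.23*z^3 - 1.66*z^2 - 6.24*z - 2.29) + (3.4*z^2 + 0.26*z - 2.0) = -4.23*z^3 + 1.74*z^2 - 5.98*z - 4.29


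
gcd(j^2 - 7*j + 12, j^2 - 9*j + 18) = j - 3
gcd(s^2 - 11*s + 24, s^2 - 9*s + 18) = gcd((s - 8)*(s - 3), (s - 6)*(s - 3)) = s - 3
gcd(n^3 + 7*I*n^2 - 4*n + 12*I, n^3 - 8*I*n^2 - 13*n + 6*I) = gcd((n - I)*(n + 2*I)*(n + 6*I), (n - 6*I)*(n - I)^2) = n - I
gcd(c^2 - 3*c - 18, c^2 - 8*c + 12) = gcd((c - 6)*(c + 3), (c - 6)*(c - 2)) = c - 6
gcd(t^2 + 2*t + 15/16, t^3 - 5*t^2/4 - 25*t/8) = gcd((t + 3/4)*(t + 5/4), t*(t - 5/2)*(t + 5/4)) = t + 5/4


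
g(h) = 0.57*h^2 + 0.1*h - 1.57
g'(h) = 1.14*h + 0.1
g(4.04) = 8.14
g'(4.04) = 4.71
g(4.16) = 8.71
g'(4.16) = 4.84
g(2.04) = 1.01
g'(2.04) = 2.43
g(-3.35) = 4.49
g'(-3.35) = -3.72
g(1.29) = -0.49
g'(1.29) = 1.57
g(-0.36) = -1.53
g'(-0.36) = -0.31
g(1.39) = -0.33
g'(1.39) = 1.68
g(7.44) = 30.73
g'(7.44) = 8.58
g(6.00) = 19.55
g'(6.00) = 6.94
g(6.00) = 19.55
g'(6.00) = 6.94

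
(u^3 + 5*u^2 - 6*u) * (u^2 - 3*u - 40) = u^5 + 2*u^4 - 61*u^3 - 182*u^2 + 240*u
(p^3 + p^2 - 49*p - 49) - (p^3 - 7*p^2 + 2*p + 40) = 8*p^2 - 51*p - 89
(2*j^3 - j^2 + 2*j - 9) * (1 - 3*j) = -6*j^4 + 5*j^3 - 7*j^2 + 29*j - 9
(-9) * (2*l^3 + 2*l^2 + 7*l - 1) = -18*l^3 - 18*l^2 - 63*l + 9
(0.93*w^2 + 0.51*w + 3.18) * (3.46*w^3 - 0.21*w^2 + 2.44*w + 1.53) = 3.2178*w^5 + 1.5693*w^4 + 13.1649*w^3 + 1.9995*w^2 + 8.5395*w + 4.8654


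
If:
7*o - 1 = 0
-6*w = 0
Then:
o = 1/7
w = 0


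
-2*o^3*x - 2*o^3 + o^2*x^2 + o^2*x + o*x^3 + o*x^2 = (-o + x)*(2*o + x)*(o*x + o)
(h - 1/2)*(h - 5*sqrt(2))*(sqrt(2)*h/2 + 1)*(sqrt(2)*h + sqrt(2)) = h^4 - 4*sqrt(2)*h^3 + h^3/2 - 21*h^2/2 - 2*sqrt(2)*h^2 - 5*h + 2*sqrt(2)*h + 5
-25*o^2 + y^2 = (-5*o + y)*(5*o + y)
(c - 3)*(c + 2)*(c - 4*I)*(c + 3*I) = c^4 - c^3 - I*c^3 + 6*c^2 + I*c^2 - 12*c + 6*I*c - 72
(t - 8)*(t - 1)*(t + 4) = t^3 - 5*t^2 - 28*t + 32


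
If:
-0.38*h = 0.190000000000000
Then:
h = -0.50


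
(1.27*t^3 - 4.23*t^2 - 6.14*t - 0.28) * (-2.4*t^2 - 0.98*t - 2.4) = -3.048*t^5 + 8.9074*t^4 + 15.8334*t^3 + 16.8412*t^2 + 15.0104*t + 0.672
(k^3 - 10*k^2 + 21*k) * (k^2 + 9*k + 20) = k^5 - k^4 - 49*k^3 - 11*k^2 + 420*k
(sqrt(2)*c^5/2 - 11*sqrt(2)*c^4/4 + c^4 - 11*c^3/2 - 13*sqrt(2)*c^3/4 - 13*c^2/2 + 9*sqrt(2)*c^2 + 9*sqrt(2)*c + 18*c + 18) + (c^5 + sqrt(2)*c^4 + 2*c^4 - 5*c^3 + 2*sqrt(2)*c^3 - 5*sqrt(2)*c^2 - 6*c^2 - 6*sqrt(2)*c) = sqrt(2)*c^5/2 + c^5 - 7*sqrt(2)*c^4/4 + 3*c^4 - 21*c^3/2 - 5*sqrt(2)*c^3/4 - 25*c^2/2 + 4*sqrt(2)*c^2 + 3*sqrt(2)*c + 18*c + 18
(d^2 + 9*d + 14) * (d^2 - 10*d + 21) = d^4 - d^3 - 55*d^2 + 49*d + 294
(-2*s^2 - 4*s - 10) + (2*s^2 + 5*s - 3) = s - 13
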